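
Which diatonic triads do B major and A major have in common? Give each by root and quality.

Triads in B major: B (I), C#m (ii), D#m (iii), E (IV), F# (V), G#m (vi), A#dim (vii°).
Triads in A major: A (I), Bm (ii), C#m (iii), D (IV), E (V), F#m (vi), G#dim (vii°).
Shared triads with their functions: C#m (ii in B major, iii in A major); E (IV in B major, V in A major).

C#m, E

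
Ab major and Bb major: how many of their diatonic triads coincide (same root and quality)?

2

Diatonic triads of Ab major: Ab (I), Bbm (ii), Cm (iii), Db (IV), Eb (V), Fm (vi), Gdim (vii°).
Diatonic triads of Bb major: Bb (I), Cm (ii), Dm (iii), Eb (IV), F (V), Gm (vi), Adim (vii°).
Matching root and quality in both lists: Cm, Eb.
That gives 2 common triads.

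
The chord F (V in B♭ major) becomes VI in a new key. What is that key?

A minor

The numeral VI denotes a major triad on scale degree 6. With F on degree 6, the tonic of the new key is A.
Degree 6 carries a major triad in minor keys, so the destination is A minor.
Check: the diatonic triads of A minor (natural minor) are Am (i), Bdim (ii°), C (III), Dm (iv), Em (v), F (VI), G (VII) — F is indeed VI.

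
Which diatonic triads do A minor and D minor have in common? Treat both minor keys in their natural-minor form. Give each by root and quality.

Triads in A minor (natural minor): Am (i), Bdim (ii°), C (III), Dm (iv), Em (v), F (VI), G (VII).
Triads in D minor (natural minor): Dm (i), Edim (ii°), F (III), Gm (iv), Am (v), Bb (VI), C (VII).
Shared triads with their functions: Am (i in A minor, v in D minor); C (III in A minor, VII in D minor); Dm (iv in A minor, i in D minor); F (VI in A minor, III in D minor).

Am, C, Dm, F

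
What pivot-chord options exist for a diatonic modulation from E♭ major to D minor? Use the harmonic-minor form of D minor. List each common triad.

Gm, B♭

Triads in E♭ major: E♭ (I), Fm (ii), Gm (iii), A♭ (IV), B♭ (V), Cm (vi), Ddim (vii°).
Triads in D minor (harmonic minor): Dm (i), Edim (ii°), Faug (III+), Gm (iv), A (V), B♭ (VI), C♯dim (vii°).
Shared triads with their functions: Gm (iii in E♭ major, iv in D minor); B♭ (V in E♭ major, VI in D minor).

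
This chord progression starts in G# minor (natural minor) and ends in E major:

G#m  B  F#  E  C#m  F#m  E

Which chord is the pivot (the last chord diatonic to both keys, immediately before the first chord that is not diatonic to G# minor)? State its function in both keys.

C#m — iv in G# minor, vi in E major

Chords diatonic to G# minor: G#m, A#dim, B, C#m, D#m, E, F#.
Reading the progression, the first chord not in that set is F#m, so the modulation leaves G# minor there.
The chord immediately before F#m is C#m, which is diatonic to both keys: iv in G# minor and vi in E major.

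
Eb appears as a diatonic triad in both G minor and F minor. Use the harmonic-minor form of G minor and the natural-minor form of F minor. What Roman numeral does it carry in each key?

The scale of G minor (harmonic minor) is G A Bb C D Eb F#; Eb is degree 6, and the triad built there (Eb-G-Bb) is major, so it is VI.
The scale of F minor (natural minor) is F G Ab Bb C Db Eb; Eb is degree 7, and the triad built there (Eb-G-Bb) is major, so it is VII.

VI in G minor; VII in F minor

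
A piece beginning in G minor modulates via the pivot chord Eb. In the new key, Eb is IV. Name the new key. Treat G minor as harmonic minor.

The numeral IV denotes a major triad on scale degree 4. With Eb on degree 4, the tonic of the new key is Bb.
Degree 4 carries a major triad in major keys, so the destination is Bb major.
Check: the diatonic triads of Bb major are Bb (I), Cm (ii), Dm (iii), Eb (IV), F (V), Gm (vi), Adim (vii°) — Eb is indeed IV.

Bb major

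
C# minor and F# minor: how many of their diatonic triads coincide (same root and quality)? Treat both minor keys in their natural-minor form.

Diatonic triads of C# minor (natural minor): C#m (i), D#dim (ii°), E (III), F#m (iv), G#m (v), A (VI), B (VII).
Diatonic triads of F# minor (natural minor): F#m (i), G#dim (ii°), A (III), Bm (iv), C#m (v), D (VI), E (VII).
Matching root and quality in both lists: C#m, E, F#m, A.
That gives 4 common triads.

4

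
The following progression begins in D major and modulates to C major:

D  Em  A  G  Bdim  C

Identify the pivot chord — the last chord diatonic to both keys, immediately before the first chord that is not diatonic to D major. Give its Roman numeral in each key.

Chords diatonic to D major: D, Em, F#m, G, A, Bm, C#dim.
Reading the progression, the first chord not in that set is Bdim, so the modulation leaves D major there.
The chord immediately before Bdim is G, which is diatonic to both keys: IV in D major and V in C major.

G — IV in D major, V in C major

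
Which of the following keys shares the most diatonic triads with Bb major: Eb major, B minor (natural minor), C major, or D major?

Eb major

Triads of Bb major: Bb (I), Cm (ii), Dm (iii), Eb (IV), F (V), Gm (vi), Adim (vii°).
Eb major shares 4: Bb, Cm, Eb, Gm.
B minor (natural minor) shares 0: none.
C major shares 2: Dm, F.
D major shares 0: none.
The most common triads (4) are shared with Eb major.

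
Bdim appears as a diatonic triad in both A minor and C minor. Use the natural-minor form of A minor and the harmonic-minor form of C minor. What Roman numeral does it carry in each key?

ii° in A minor; vii° in C minor

The scale of A minor (natural minor) is A B C D E F G; B is degree 2, and the triad built there (B-D-F) is diminished, so it is ii°.
The scale of C minor (harmonic minor) is C D Eb F G Ab B; B is degree 7, and the triad built there (B-D-F) is diminished, so it is vii°.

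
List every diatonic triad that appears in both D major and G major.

Triads in D major: D (I), Em (ii), F#m (iii), G (IV), A (V), Bm (vi), C#dim (vii°).
Triads in G major: G (I), Am (ii), Bm (iii), C (IV), D (V), Em (vi), F#dim (vii°).
Shared triads with their functions: D (I in D major, V in G major); Em (ii in D major, vi in G major); G (IV in D major, I in G major); Bm (vi in D major, iii in G major).

D, Em, G, Bm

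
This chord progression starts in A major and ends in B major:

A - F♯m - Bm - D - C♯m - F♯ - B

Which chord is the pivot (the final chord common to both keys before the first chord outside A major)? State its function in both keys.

C♯m — iii in A major, ii in B major

Chords diatonic to A major: A, Bm, C♯m, D, E, F♯m, G♯dim.
Reading the progression, the first chord not in that set is F♯, so the modulation leaves A major there.
The chord immediately before F♯ is C♯m, which is diatonic to both keys: iii in A major and ii in B major.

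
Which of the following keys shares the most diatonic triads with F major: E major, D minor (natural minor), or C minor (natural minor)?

Triads of F major: F major (I), G minor (ii), A minor (iii), Bb major (IV), C major (V), D minor (vi), E diminished (vii°).
E major shares 0: none.
D minor (natural minor) shares 7: F, Gm, Am, Bb, C, Dm, Edim.
C minor (natural minor) shares 2: Gm, Bb.
The most common triads (7) are shared with D minor.

D minor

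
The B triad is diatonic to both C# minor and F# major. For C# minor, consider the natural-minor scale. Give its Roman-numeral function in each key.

The scale of C# minor (natural minor) is C# D# E F# G# A B; B is degree 7, and the triad built there (B-D#-F#) is major, so it is VII.
The scale of F# major is F# G# A# B C# D# E#; B is degree 4, and the triad built there (B-D#-F#) is major, so it is IV.

VII in C# minor; IV in F# major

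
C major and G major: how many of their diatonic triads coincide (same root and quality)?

Diatonic triads of C major: C (I), Dm (ii), Em (iii), F (IV), G (V), Am (vi), Bdim (vii°).
Diatonic triads of G major: G (I), Am (ii), Bm (iii), C (IV), D (V), Em (vi), F♯dim (vii°).
Matching root and quality in both lists: C, Em, G, Am.
That gives 4 common triads.

4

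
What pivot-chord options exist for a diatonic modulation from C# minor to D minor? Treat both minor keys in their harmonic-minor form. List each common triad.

Triads in C# minor (harmonic minor): C# minor (i), D# diminished (ii°), E augmented (III+), F# minor (iv), G# major (V), A major (VI), B# diminished (vii°).
Triads in D minor (harmonic minor): D minor (i), E diminished (ii°), F augmented (III+), G minor (iv), A major (V), Bb major (VI), C# diminished (vii°).
Shared triads with their functions: A major (VI in C# minor, V in D minor).

A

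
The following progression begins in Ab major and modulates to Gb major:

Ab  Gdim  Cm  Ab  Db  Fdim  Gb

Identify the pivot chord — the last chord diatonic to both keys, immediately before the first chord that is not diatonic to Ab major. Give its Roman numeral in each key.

Db — IV in Ab major, V in Gb major

Chords diatonic to Ab major: Ab, Bbm, Cm, Db, Eb, Fm, Gdim.
Reading the progression, the first chord not in that set is Fdim, so the modulation leaves Ab major there.
The chord immediately before Fdim is Db, which is diatonic to both keys: IV in Ab major and V in Gb major.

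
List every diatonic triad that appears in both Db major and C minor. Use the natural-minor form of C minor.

Fm, Ab

Triads in Db major: Db (I), Ebm (ii), Fm (iii), Gb (IV), Ab (V), Bbm (vi), Cdim (vii°).
Triads in C minor (natural minor): Cm (i), Ddim (ii°), Eb (III), Fm (iv), Gm (v), Ab (VI), Bb (VII).
Shared triads with their functions: Fm (iii in Db major, iv in C minor); Ab (V in Db major, VI in C minor).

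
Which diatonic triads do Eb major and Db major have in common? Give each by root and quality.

Fm, Ab

Triads in Eb major: Eb (I), Fm (ii), Gm (iii), Ab (IV), Bb (V), Cm (vi), Ddim (vii°).
Triads in Db major: Db (I), Ebm (ii), Fm (iii), Gb (IV), Ab (V), Bbm (vi), Cdim (vii°).
Shared triads with their functions: Fm (ii in Eb major, iii in Db major); Ab (IV in Eb major, V in Db major).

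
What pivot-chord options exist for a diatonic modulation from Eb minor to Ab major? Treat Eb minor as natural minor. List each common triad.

Triads in Eb minor (natural minor): Ebm (i), Fdim (ii°), Gb (III), Abm (iv), Bbm (v), Cb (VI), Db (VII).
Triads in Ab major: Ab (I), Bbm (ii), Cm (iii), Db (IV), Eb (V), Fm (vi), Gdim (vii°).
Shared triads with their functions: Bbm (v in Eb minor, ii in Ab major); Db (VII in Eb minor, IV in Ab major).

Bbm, Db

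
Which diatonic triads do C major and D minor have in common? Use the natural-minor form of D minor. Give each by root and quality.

C, Dm, F, Am

Triads in C major: C major (I), D minor (ii), E minor (iii), F major (IV), G major (V), A minor (vi), B diminished (vii°).
Triads in D minor (natural minor): D minor (i), E diminished (ii°), F major (III), G minor (iv), A minor (v), Bb major (VI), C major (VII).
Shared triads with their functions: C major (I in C major, VII in D minor); D minor (ii in C major, i in D minor); F major (IV in C major, III in D minor); A minor (vi in C major, v in D minor).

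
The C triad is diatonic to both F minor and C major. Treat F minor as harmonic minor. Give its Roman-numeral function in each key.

V in F minor; I in C major

The scale of F minor (harmonic minor) is F G Ab Bb C Db E; C is degree 5, and the triad built there (C-E-G) is major, so it is V.
The scale of C major is C D E F G A B; C is degree 1, and the triad built there (C-E-G) is major, so it is I.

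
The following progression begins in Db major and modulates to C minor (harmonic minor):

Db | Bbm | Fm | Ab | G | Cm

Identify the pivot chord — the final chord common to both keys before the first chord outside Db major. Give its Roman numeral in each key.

Ab — V in Db major, VI in C minor

Chords diatonic to Db major: Db, Ebm, Fm, Gb, Ab, Bbm, Cdim.
Reading the progression, the first chord not in that set is G, so the modulation leaves Db major there.
The chord immediately before G is Ab, which is diatonic to both keys: V in Db major and VI in C minor.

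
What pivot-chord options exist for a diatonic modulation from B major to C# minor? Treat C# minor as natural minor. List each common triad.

Triads in B major: B (I), C#m (ii), D#m (iii), E (IV), F# (V), G#m (vi), A#dim (vii°).
Triads in C# minor (natural minor): C#m (i), D#dim (ii°), E (III), F#m (iv), G#m (v), A (VI), B (VII).
Shared triads with their functions: B (I in B major, VII in C# minor); C#m (ii in B major, i in C# minor); E (IV in B major, III in C# minor); G#m (vi in B major, v in C# minor).

B, C#m, E, G#m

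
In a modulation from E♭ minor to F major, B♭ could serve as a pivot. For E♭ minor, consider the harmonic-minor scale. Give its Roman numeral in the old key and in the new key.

The scale of E♭ minor (harmonic minor) is E♭ F G♭ A♭ B♭ C♭ D; B♭ is degree 5, and the triad built there (B♭-D-F) is major, so it is V.
The scale of F major is F G A B♭ C D E; B♭ is degree 4, and the triad built there (B♭-D-F) is major, so it is IV.

V in E♭ minor; IV in F major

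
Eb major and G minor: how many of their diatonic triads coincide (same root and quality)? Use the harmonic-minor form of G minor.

3

Diatonic triads of Eb major: Eb (I), Fm (ii), Gm (iii), Ab (IV), Bb (V), Cm (vi), Ddim (vii°).
Diatonic triads of G minor (harmonic minor): Gm (i), Adim (ii°), Bbaug (III+), Cm (iv), D (V), Eb (VI), F#dim (vii°).
Matching root and quality in both lists: Eb, Gm, Cm.
That gives 3 common triads.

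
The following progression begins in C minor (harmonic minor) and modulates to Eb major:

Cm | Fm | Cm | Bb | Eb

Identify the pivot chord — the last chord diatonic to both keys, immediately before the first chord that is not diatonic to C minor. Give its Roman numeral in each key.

Cm — i in C minor, vi in Eb major

Chords diatonic to C minor: Cm, Ddim, Ebaug, Fm, G, Ab, Bdim.
Reading the progression, the first chord not in that set is Bb, so the modulation leaves C minor there.
The chord immediately before Bb is Cm, which is diatonic to both keys: i in C minor and vi in Eb major.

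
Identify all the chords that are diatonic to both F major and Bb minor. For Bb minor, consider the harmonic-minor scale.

F

Triads in F major: F (I), Gm (ii), Am (iii), Bb (IV), C (V), Dm (vi), Edim (vii°).
Triads in Bb minor (harmonic minor): Bbm (i), Cdim (ii°), Dbaug (III+), Ebm (iv), F (V), Gb (VI), Adim (vii°).
Shared triads with their functions: F (I in F major, V in Bb minor).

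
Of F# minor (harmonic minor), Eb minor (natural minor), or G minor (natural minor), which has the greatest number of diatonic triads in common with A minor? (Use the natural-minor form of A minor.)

G minor

Triads of A minor (natural minor): A minor (i), B diminished (ii°), C major (III), D minor (iv), E minor (v), F major (VI), G major (VII).
F# minor (harmonic minor) shares 0: none.
Eb minor (natural minor) shares 0: none.
G minor (natural minor) shares 2: Dm, F.
The most common triads (2) are shared with G minor.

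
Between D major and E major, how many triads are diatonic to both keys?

2

Diatonic triads of D major: D (I), Em (ii), F♯m (iii), G (IV), A (V), Bm (vi), C♯dim (vii°).
Diatonic triads of E major: E (I), F♯m (ii), G♯m (iii), A (IV), B (V), C♯m (vi), D♯dim (vii°).
Matching root and quality in both lists: F♯m, A.
That gives 2 common triads.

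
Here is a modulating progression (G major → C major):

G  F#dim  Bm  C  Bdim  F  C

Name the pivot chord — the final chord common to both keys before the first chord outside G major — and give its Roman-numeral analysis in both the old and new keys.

C — IV in G major, I in C major

Chords diatonic to G major: G, Am, Bm, C, D, Em, F#dim.
Reading the progression, the first chord not in that set is Bdim, so the modulation leaves G major there.
The chord immediately before Bdim is C, which is diatonic to both keys: IV in G major and I in C major.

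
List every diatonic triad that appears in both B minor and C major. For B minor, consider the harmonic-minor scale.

Em, G

Triads in B minor (harmonic minor): Bm (i), C#dim (ii°), Daug (III+), Em (iv), F# (V), G (VI), A#dim (vii°).
Triads in C major: C (I), Dm (ii), Em (iii), F (IV), G (V), Am (vi), Bdim (vii°).
Shared triads with their functions: Em (iv in B minor, iii in C major); G (VI in B minor, V in C major).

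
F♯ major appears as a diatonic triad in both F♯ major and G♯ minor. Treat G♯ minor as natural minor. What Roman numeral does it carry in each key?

I in F♯ major; VII in G♯ minor

The scale of F♯ major is F♯ G♯ A♯ B C♯ D♯ E♯; F♯ is degree 1, and the triad built there (F♯-A♯-C♯) is major, so it is I.
The scale of G♯ minor (natural minor) is G♯ A♯ B C♯ D♯ E F♯; F♯ is degree 7, and the triad built there (F♯-A♯-C♯) is major, so it is VII.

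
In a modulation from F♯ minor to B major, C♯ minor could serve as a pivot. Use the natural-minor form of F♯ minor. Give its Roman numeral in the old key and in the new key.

v in F♯ minor; ii in B major

The scale of F♯ minor (natural minor) is F♯ G♯ A B C♯ D E; C♯ is degree 5, and the triad built there (C♯-E-G♯) is minor, so it is v.
The scale of B major is B C♯ D♯ E F♯ G♯ A♯; C♯ is degree 2, and the triad built there (C♯-E-G♯) is minor, so it is ii.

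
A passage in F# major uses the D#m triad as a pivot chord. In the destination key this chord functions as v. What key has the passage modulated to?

The numeral v denotes a minor triad on scale degree 5. With D# on degree 5, the tonic of the new key is G#.
Degree 5 carries a minor triad in natural-minor keys, so the destination is G# minor.
Check: the diatonic triads of G# minor (natural minor) are G#m (i), A#dim (ii°), B (III), C#m (iv), D#m (v), E (VI), F# (VII) — D#m is indeed v.

G# minor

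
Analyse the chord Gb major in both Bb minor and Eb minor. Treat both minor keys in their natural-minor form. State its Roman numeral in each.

VI in Bb minor; III in Eb minor

The scale of Bb minor (natural minor) is Bb C Db Eb F Gb Ab; Gb is degree 6, and the triad built there (Gb-Bb-Db) is major, so it is VI.
The scale of Eb minor (natural minor) is Eb F Gb Ab Bb Cb Db; Gb is degree 3, and the triad built there (Gb-Bb-Db) is major, so it is III.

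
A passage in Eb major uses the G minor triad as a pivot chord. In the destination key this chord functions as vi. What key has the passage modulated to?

The numeral vi denotes a minor triad on scale degree 6. With G on degree 6, the tonic of the new key is Bb.
Degree 6 carries a minor triad in major keys, so the destination is Bb major.
Check: the diatonic triads of Bb major are Bb (I), Cm (ii), Dm (iii), Eb (IV), F (V), Gm (vi), Adim (vii°) — G minor is indeed vi.

Bb major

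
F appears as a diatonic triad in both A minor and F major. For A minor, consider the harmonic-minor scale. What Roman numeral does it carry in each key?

The scale of A minor (harmonic minor) is A B C D E F G#; F is degree 6, and the triad built there (F-A-C) is major, so it is VI.
The scale of F major is F G A Bb C D E; F is degree 1, and the triad built there (F-A-C) is major, so it is I.

VI in A minor; I in F major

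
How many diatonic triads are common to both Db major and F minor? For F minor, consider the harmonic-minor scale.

3

Diatonic triads of Db major: Db major (I), Eb minor (ii), F minor (iii), Gb major (IV), Ab major (V), Bb minor (vi), C diminished (vii°).
Diatonic triads of F minor (harmonic minor): F minor (i), G diminished (ii°), Ab augmented (III+), Bb minor (iv), C major (V), Db major (VI), E diminished (vii°).
Matching root and quality in both lists: Db major, F minor, Bb minor.
That gives 3 common triads.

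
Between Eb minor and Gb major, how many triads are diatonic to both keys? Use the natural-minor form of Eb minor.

7

Diatonic triads of Eb minor (natural minor): Ebm (i), Fdim (ii°), Gb (III), Abm (iv), Bbm (v), Cb (VI), Db (VII).
Diatonic triads of Gb major: Gb (I), Abm (ii), Bbm (iii), Cb (IV), Db (V), Ebm (vi), Fdim (vii°).
Matching root and quality in both lists: Ebm, Fdim, Gb, Abm, Bbm, Cb, Db.
That gives 7 common triads.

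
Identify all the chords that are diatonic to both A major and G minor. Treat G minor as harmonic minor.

D

Triads in A major: A (I), Bm (ii), C#m (iii), D (IV), E (V), F#m (vi), G#dim (vii°).
Triads in G minor (harmonic minor): Gm (i), Adim (ii°), Bbaug (III+), Cm (iv), D (V), Eb (VI), F#dim (vii°).
Shared triads with their functions: D (IV in A major, V in G minor).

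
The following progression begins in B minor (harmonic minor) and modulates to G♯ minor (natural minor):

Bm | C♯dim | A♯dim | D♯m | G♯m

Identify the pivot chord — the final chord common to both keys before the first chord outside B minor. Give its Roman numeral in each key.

A♯dim — vii° in B minor, ii° in G♯ minor

Chords diatonic to B minor: Bm, C♯dim, Daug, Em, F♯, G, A♯dim.
Reading the progression, the first chord not in that set is D♯m, so the modulation leaves B minor there.
The chord immediately before D♯m is A♯dim, which is diatonic to both keys: vii° in B minor and ii° in G♯ minor.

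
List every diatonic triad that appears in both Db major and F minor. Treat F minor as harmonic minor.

Db, Fm, Bbm

Triads in Db major: Db major (I), Eb minor (ii), F minor (iii), Gb major (IV), Ab major (V), Bb minor (vi), C diminished (vii°).
Triads in F minor (harmonic minor): F minor (i), G diminished (ii°), Ab augmented (III+), Bb minor (iv), C major (V), Db major (VI), E diminished (vii°).
Shared triads with their functions: Db major (I in Db major, VI in F minor); F minor (iii in Db major, i in F minor); Bb minor (vi in Db major, iv in F minor).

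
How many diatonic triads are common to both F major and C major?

4

Diatonic triads of F major: F major (I), G minor (ii), A minor (iii), Bb major (IV), C major (V), D minor (vi), E diminished (vii°).
Diatonic triads of C major: C major (I), D minor (ii), E minor (iii), F major (IV), G major (V), A minor (vi), B diminished (vii°).
Matching root and quality in both lists: F major, A minor, C major, D minor.
That gives 4 common triads.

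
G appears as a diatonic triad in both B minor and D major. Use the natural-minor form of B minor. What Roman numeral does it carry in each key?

VI in B minor; IV in D major

The scale of B minor (natural minor) is B C# D E F# G A; G is degree 6, and the triad built there (G-B-D) is major, so it is VI.
The scale of D major is D E F# G A B C#; G is degree 4, and the triad built there (G-B-D) is major, so it is IV.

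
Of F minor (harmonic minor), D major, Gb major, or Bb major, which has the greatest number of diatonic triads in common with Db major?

Triads of Db major: Db major (I), Eb minor (ii), F minor (iii), Gb major (IV), Ab major (V), Bb minor (vi), C diminished (vii°).
F minor (harmonic minor) shares 3: Db, Fm, Bbm.
D major shares 0: none.
Gb major shares 4: Db, Ebm, Gb, Bbm.
Bb major shares 0: none.
The most common triads (4) are shared with Gb major.

Gb major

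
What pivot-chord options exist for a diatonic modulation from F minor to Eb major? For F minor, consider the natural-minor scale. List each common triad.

Triads in F minor (natural minor): Fm (i), Gdim (ii°), Ab (III), Bbm (iv), Cm (v), Db (VI), Eb (VII).
Triads in Eb major: Eb (I), Fm (ii), Gm (iii), Ab (IV), Bb (V), Cm (vi), Ddim (vii°).
Shared triads with their functions: Fm (i in F minor, ii in Eb major); Ab (III in F minor, IV in Eb major); Cm (v in F minor, vi in Eb major); Eb (VII in F minor, I in Eb major).

Fm, Ab, Cm, Eb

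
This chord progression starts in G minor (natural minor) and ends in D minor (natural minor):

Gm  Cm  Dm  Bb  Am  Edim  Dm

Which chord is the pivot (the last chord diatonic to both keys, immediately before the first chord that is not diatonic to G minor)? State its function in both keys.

Chords diatonic to G minor: Gm, Adim, Bb, Cm, Dm, Eb, F.
Reading the progression, the first chord not in that set is Am, so the modulation leaves G minor there.
The chord immediately before Am is Bb, which is diatonic to both keys: III in G minor and VI in D minor.

Bb — III in G minor, VI in D minor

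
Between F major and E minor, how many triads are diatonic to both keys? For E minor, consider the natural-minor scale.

Diatonic triads of F major: F major (I), G minor (ii), A minor (iii), Bb major (IV), C major (V), D minor (vi), E diminished (vii°).
Diatonic triads of E minor (natural minor): E minor (i), F# diminished (ii°), G major (III), A minor (iv), B minor (v), C major (VI), D major (VII).
Matching root and quality in both lists: A minor, C major.
That gives 2 common triads.

2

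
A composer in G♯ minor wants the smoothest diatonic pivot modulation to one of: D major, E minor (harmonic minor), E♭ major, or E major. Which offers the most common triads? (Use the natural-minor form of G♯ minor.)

E major

Triads of G♯ minor (natural minor): G♯ minor (i), A♯ diminished (ii°), B major (III), C♯ minor (iv), D♯ minor (v), E major (VI), F♯ major (VII).
D major shares 0: none.
E minor (harmonic minor) shares 1: B.
E♭ major shares 0: none.
E major shares 4: G♯m, B, C♯m, E.
The most common triads (4) are shared with E major.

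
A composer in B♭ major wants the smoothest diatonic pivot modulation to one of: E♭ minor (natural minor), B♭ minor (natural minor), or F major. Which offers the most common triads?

Triads of B♭ major: B♭ major (I), C minor (ii), D minor (iii), E♭ major (IV), F major (V), G minor (vi), A diminished (vii°).
E♭ minor (natural minor) shares 0: none.
B♭ minor (natural minor) shares 0: none.
F major shares 4: B♭, Dm, F, Gm.
The most common triads (4) are shared with F major.

F major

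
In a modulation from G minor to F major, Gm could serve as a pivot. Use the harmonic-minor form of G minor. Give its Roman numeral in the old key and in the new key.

i in G minor; ii in F major

The scale of G minor (harmonic minor) is G A Bb C D Eb F#; G is degree 1, and the triad built there (G-Bb-D) is minor, so it is i.
The scale of F major is F G A Bb C D E; G is degree 2, and the triad built there (G-Bb-D) is minor, so it is ii.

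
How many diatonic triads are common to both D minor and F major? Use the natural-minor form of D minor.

Diatonic triads of D minor (natural minor): Dm (i), Edim (ii°), F (III), Gm (iv), Am (v), Bb (VI), C (VII).
Diatonic triads of F major: F (I), Gm (ii), Am (iii), Bb (IV), C (V), Dm (vi), Edim (vii°).
Matching root and quality in both lists: Dm, Edim, F, Gm, Am, Bb, C.
That gives 7 common triads.

7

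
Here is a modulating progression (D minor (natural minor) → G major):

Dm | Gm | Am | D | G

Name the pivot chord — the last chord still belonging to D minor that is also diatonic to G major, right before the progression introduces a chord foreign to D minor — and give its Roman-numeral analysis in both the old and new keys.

Am — v in D minor, ii in G major

Chords diatonic to D minor: Dm, Edim, F, Gm, Am, B♭, C.
Reading the progression, the first chord not in that set is D, so the modulation leaves D minor there.
The chord immediately before D is Am, which is diatonic to both keys: v in D minor and ii in G major.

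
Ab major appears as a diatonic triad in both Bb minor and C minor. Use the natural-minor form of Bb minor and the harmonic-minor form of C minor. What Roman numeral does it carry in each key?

VII in Bb minor; VI in C minor

The scale of Bb minor (natural minor) is Bb C Db Eb F Gb Ab; Ab is degree 7, and the triad built there (Ab-C-Eb) is major, so it is VII.
The scale of C minor (harmonic minor) is C D Eb F G Ab B; Ab is degree 6, and the triad built there (Ab-C-Eb) is major, so it is VI.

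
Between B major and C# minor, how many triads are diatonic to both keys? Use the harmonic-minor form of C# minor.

1

Diatonic triads of B major: B (I), C#m (ii), D#m (iii), E (IV), F# (V), G#m (vi), A#dim (vii°).
Diatonic triads of C# minor (harmonic minor): C#m (i), D#dim (ii°), Eaug (III+), F#m (iv), G# (V), A (VI), B#dim (vii°).
Matching root and quality in both lists: C#m.
That gives 1 common triad.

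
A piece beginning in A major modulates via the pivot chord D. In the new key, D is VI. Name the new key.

F♯ minor

The numeral VI denotes a major triad on scale degree 6. With D on degree 6, the tonic of the new key is F♯.
Degree 6 carries a major triad in minor keys, so the destination is F♯ minor.
Check: the diatonic triads of F♯ minor (natural minor) are F♯m (i), G♯dim (ii°), A (III), Bm (iv), C♯m (v), D (VI), E (VII) — D is indeed VI.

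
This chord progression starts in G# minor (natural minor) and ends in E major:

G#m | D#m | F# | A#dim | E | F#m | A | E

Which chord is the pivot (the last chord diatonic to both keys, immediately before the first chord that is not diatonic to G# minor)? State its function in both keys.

Chords diatonic to G# minor: G#m, A#dim, B, C#m, D#m, E, F#.
Reading the progression, the first chord not in that set is F#m, so the modulation leaves G# minor there.
The chord immediately before F#m is E, which is diatonic to both keys: VI in G# minor and I in E major.

E — VI in G# minor, I in E major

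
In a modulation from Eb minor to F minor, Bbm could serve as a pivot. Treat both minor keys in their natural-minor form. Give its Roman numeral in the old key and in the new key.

v in Eb minor; iv in F minor

The scale of Eb minor (natural minor) is Eb F Gb Ab Bb Cb Db; Bb is degree 5, and the triad built there (Bb-Db-F) is minor, so it is v.
The scale of F minor (natural minor) is F G Ab Bb C Db Eb; Bb is degree 4, and the triad built there (Bb-Db-F) is minor, so it is iv.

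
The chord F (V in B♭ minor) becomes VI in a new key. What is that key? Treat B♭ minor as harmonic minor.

The numeral VI denotes a major triad on scale degree 6. With F on degree 6, the tonic of the new key is A.
Degree 6 carries a major triad in minor keys, so the destination is A minor.
Check: the diatonic triads of A minor (natural minor) are Am (i), Bdim (ii°), C (III), Dm (iv), Em (v), F (VI), G (VII) — F is indeed VI.

A minor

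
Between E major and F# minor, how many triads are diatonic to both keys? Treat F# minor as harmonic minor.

1

Diatonic triads of E major: E (I), F#m (ii), G#m (iii), A (IV), B (V), C#m (vi), D#dim (vii°).
Diatonic triads of F# minor (harmonic minor): F#m (i), G#dim (ii°), Aaug (III+), Bm (iv), C# (V), D (VI), E#dim (vii°).
Matching root and quality in both lists: F#m.
That gives 1 common triad.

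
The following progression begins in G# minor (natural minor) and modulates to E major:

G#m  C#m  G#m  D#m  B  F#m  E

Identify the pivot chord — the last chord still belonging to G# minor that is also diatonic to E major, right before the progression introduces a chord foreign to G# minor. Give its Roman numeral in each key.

B — III in G# minor, V in E major

Chords diatonic to G# minor: G#m, A#dim, B, C#m, D#m, E, F#.
Reading the progression, the first chord not in that set is F#m, so the modulation leaves G# minor there.
The chord immediately before F#m is B, which is diatonic to both keys: III in G# minor and V in E major.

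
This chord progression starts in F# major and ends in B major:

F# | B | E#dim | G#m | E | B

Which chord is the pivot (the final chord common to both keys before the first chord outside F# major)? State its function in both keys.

Chords diatonic to F# major: F#, G#m, A#m, B, C#, D#m, E#dim.
Reading the progression, the first chord not in that set is E, so the modulation leaves F# major there.
The chord immediately before E is G#m, which is diatonic to both keys: ii in F# major and vi in B major.

G#m — ii in F# major, vi in B major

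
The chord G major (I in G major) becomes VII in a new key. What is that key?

A minor

The numeral VII denotes a major triad on scale degree 7. With G on degree 7, the tonic of the new key is A.
Degree 7 carries a major triad in natural-minor keys, so the destination is A minor.
Check: the diatonic triads of A minor (natural minor) are Am (i), Bdim (ii°), C (III), Dm (iv), Em (v), F (VI), G (VII) — G major is indeed VII.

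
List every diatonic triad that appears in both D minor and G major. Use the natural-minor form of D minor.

Am, C

Triads in D minor (natural minor): Dm (i), Edim (ii°), F (III), Gm (iv), Am (v), B♭ (VI), C (VII).
Triads in G major: G (I), Am (ii), Bm (iii), C (IV), D (V), Em (vi), F♯dim (vii°).
Shared triads with their functions: Am (v in D minor, ii in G major); C (VII in D minor, IV in G major).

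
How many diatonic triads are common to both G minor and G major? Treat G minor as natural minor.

0

Diatonic triads of G minor (natural minor): Gm (i), Adim (ii°), Bb (III), Cm (iv), Dm (v), Eb (VI), F (VII).
Diatonic triads of G major: G (I), Am (ii), Bm (iii), C (IV), D (V), Em (vi), F#dim (vii°).
No triad has the same root and quality in both keys.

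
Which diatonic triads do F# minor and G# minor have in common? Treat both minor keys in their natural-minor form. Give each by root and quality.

C#m, E

Triads in F# minor (natural minor): F# minor (i), G# diminished (ii°), A major (III), B minor (iv), C# minor (v), D major (VI), E major (VII).
Triads in G# minor (natural minor): G# minor (i), A# diminished (ii°), B major (III), C# minor (iv), D# minor (v), E major (VI), F# major (VII).
Shared triads with their functions: C# minor (v in F# minor, iv in G# minor); E major (VII in F# minor, VI in G# minor).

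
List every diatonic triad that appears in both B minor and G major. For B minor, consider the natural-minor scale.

Bm, D, Em, G

Triads in B minor (natural minor): Bm (i), C#dim (ii°), D (III), Em (iv), F#m (v), G (VI), A (VII).
Triads in G major: G (I), Am (ii), Bm (iii), C (IV), D (V), Em (vi), F#dim (vii°).
Shared triads with their functions: Bm (i in B minor, iii in G major); D (III in B minor, V in G major); Em (iv in B minor, vi in G major); G (VI in B minor, I in G major).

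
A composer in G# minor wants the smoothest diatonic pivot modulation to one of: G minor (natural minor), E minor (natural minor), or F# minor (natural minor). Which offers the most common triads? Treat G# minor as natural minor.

Triads of G# minor (natural minor): G# minor (i), A# diminished (ii°), B major (III), C# minor (iv), D# minor (v), E major (VI), F# major (VII).
G minor (natural minor) shares 0: none.
E minor (natural minor) shares 0: none.
F# minor (natural minor) shares 2: C#m, E.
The most common triads (2) are shared with F# minor.

F# minor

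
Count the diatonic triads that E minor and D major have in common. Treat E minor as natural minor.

Diatonic triads of E minor (natural minor): Em (i), F#dim (ii°), G (III), Am (iv), Bm (v), C (VI), D (VII).
Diatonic triads of D major: D (I), Em (ii), F#m (iii), G (IV), A (V), Bm (vi), C#dim (vii°).
Matching root and quality in both lists: Em, G, Bm, D.
That gives 4 common triads.

4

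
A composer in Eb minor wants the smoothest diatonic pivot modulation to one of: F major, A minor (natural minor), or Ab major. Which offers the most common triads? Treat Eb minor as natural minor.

Ab major

Triads of Eb minor (natural minor): Eb minor (i), F diminished (ii°), Gb major (III), Ab minor (iv), Bb minor (v), Cb major (VI), Db major (VII).
F major shares 0: none.
A minor (natural minor) shares 0: none.
Ab major shares 2: Bbm, Db.
The most common triads (2) are shared with Ab major.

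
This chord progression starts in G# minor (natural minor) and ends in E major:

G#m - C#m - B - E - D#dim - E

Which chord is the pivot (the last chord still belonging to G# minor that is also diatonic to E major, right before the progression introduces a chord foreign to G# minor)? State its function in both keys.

E — VI in G# minor, I in E major

Chords diatonic to G# minor: G#m, A#dim, B, C#m, D#m, E, F#.
Reading the progression, the first chord not in that set is D#dim, so the modulation leaves G# minor there.
The chord immediately before D#dim is E, which is diatonic to both keys: VI in G# minor and I in E major.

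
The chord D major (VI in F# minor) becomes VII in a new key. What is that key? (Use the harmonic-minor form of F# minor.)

The numeral VII denotes a major triad on scale degree 7. With D on degree 7, the tonic of the new key is E.
Degree 7 carries a major triad in natural-minor keys, so the destination is E minor.
Check: the diatonic triads of E minor (natural minor) are Em (i), F#dim (ii°), G (III), Am (iv), Bm (v), C (VI), D (VII) — D major is indeed VII.

E minor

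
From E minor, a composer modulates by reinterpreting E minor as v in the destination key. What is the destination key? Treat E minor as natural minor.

A minor

The numeral v denotes a minor triad on scale degree 5. With E on degree 5, the tonic of the new key is A.
Degree 5 carries a minor triad in natural-minor keys, so the destination is A minor.
Check: the diatonic triads of A minor (natural minor) are Am (i), Bdim (ii°), C (III), Dm (iv), Em (v), F (VI), G (VII) — E minor is indeed v.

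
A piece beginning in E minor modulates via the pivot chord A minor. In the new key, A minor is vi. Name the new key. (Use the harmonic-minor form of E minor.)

C major

The numeral vi denotes a minor triad on scale degree 6. With A on degree 6, the tonic of the new key is C.
Degree 6 carries a minor triad in major keys, so the destination is C major.
Check: the diatonic triads of C major are C (I), Dm (ii), Em (iii), F (IV), G (V), Am (vi), Bdim (vii°) — A minor is indeed vi.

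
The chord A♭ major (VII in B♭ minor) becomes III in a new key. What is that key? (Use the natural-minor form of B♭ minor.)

F minor

The numeral III denotes a major triad on scale degree 3. With A♭ on degree 3, the tonic of the new key is F.
Degree 3 carries a major triad in natural-minor keys, so the destination is F minor.
Check: the diatonic triads of F minor (natural minor) are Fm (i), Gdim (ii°), A♭ (III), B♭m (iv), Cm (v), D♭ (VI), E♭ (VII) — A♭ major is indeed III.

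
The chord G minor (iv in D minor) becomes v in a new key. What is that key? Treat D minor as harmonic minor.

C minor

The numeral v denotes a minor triad on scale degree 5. With G on degree 5, the tonic of the new key is C.
Degree 5 carries a minor triad in natural-minor keys, so the destination is C minor.
Check: the diatonic triads of C minor (natural minor) are Cm (i), Ddim (ii°), Eb (III), Fm (iv), Gm (v), Ab (VI), Bb (VII) — G minor is indeed v.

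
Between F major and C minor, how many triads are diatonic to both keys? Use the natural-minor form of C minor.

2

Diatonic triads of F major: F (I), Gm (ii), Am (iii), Bb (IV), C (V), Dm (vi), Edim (vii°).
Diatonic triads of C minor (natural minor): Cm (i), Ddim (ii°), Eb (III), Fm (iv), Gm (v), Ab (VI), Bb (VII).
Matching root and quality in both lists: Gm, Bb.
That gives 2 common triads.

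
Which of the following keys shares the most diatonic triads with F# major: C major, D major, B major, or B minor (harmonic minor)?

Triads of F# major: F# (I), G#m (ii), A#m (iii), B (IV), C# (V), D#m (vi), E#dim (vii°).
C major shares 0: none.
D major shares 0: none.
B major shares 4: F#, G#m, B, D#m.
B minor (harmonic minor) shares 1: F#.
The most common triads (4) are shared with B major.

B major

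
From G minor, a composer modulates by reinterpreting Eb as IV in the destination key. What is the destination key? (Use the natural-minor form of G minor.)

Bb major

The numeral IV denotes a major triad on scale degree 4. With Eb on degree 4, the tonic of the new key is Bb.
Degree 4 carries a major triad in major keys, so the destination is Bb major.
Check: the diatonic triads of Bb major are Bb (I), Cm (ii), Dm (iii), Eb (IV), F (V), Gm (vi), Adim (vii°) — Eb is indeed IV.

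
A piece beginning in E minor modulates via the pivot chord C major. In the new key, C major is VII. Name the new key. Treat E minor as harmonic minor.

The numeral VII denotes a major triad on scale degree 7. With C on degree 7, the tonic of the new key is D.
Degree 7 carries a major triad in natural-minor keys, so the destination is D minor.
Check: the diatonic triads of D minor (natural minor) are Dm (i), Edim (ii°), F (III), Gm (iv), Am (v), Bb (VI), C (VII) — C major is indeed VII.

D minor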